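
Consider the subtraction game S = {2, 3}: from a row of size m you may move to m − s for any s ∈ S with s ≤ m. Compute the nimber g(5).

0

Grundy values for subtraction set {2, 3}:
g(0) = mex{} = 0
g(1) = mex{} = 0
g(2) = mex{0} = 1
g(3) = mex{0} = 1
g(4) = mex{0,1} = 2
g(5) = mex{1} = 0
So g(5) = 0.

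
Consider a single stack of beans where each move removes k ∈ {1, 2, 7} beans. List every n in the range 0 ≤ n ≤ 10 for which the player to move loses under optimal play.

0, 3, 6, 9

Grundy values for subtraction set {1, 2, 7}:
g(0) = mex{} = 0
g(1) = mex{0} = 1
g(2) = mex{0,1} = 2
g(3) = mex{1,2} = 0
g(4) = mex{0,2} = 1
g(5) = mex{0,1} = 2
g(6) = mex{1,2} = 0
g(7) = mex{0,2} = 1
g(8) = mex{0,1} = 2
g(9) = mex{1,2} = 0
g(10) = mex{0,2} = 1
The P-positions (g = 0) in 0..10 are 0, 3, 6, 9.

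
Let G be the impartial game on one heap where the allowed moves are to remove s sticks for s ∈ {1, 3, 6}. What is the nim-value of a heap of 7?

3

Compute g(0), g(1), … for moves {1, 3, 6}:
k:     0  1  2  3  4  5  6  7
g(k):  0  1  0  1  0  1  2  3
So g(7) = 3.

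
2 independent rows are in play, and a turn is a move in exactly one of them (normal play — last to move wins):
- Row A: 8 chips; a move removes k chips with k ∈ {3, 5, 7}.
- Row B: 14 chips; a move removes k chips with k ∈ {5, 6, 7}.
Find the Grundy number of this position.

2

Build the Grundy sequence for row A with g(k) = mex{g(k−s) : s ∈ {3, 5, 7}, s ≤ k}:
g(0) = mex{} = 0
g(1) = mex{} = 0
g(2) = mex{} = 0
g(3) = mex{0} = 1
g(4) = mex{0} = 1
g(5) = mex{0} = 1
g(6) = mex{0,1} = 2
g(7) = mex{0,1} = 2
g(8) = mex{0,1} = 2
So g(8) = 2.
Build the Grundy sequence for row B with g(k) = mex{g(k−s) : s ∈ {5, 6, 7}, s ≤ k}:
k:     0  1  2  3  4  5  6  7  8  9 10 11 12 13 14
g(k):  0  0  0  0  0  1  1  1  1  1  2  2  0  0  0
So g(14) = 0.
By the Sprague-Grundy theorem, the Grundy value of a sum of independent games is the XOR of the component values.
Combined value = 2 XOR 0 = 2.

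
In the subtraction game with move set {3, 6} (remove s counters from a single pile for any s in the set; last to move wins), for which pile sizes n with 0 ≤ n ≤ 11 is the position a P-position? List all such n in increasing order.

0, 1, 2, 9, 10, 11

Grundy values for subtraction set {3, 6}:
g(0) = mex{} = 0
g(1) = mex{} = 0
g(2) = mex{} = 0
g(3) = mex{0} = 1
g(4) = mex{0} = 1
g(5) = mex{0} = 1
g(6) = mex{0,1} = 2
g(7) = mex{0,1} = 2
g(8) = mex{0,1} = 2
g(9) = mex{1,2} = 0
g(10) = mex{1,2} = 0
g(11) = mex{1,2} = 0
The P-positions (g = 0) in 0..11 are 0, 1, 2, 9, 10, 11.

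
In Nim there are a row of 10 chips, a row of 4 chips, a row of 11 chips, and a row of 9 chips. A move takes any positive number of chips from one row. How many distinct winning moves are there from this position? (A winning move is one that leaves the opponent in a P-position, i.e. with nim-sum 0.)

3

Nim-sum: 10 ⊕ 4 ⊕ 11 ⊕ 9 = 12.
The overall nim-sum is X = 12. A row of size p has a winning move iff p XOR X < p (reduce it to p XOR X).
  10: 10 XOR 12 = 6 < 10 — winning move (to 6).
  4: 4 XOR 12 = 8 ≥ 4 — no move.
  11: 11 XOR 12 = 7 < 11 — winning move (to 7).
  9: 9 XOR 12 = 5 < 9 — winning move (to 5).
That gives 3 winning moves.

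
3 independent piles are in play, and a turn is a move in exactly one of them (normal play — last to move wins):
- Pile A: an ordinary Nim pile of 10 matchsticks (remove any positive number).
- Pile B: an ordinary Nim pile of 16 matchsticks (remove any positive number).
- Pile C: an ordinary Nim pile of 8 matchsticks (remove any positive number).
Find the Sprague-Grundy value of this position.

Pile A is a plain Nim pile of size 10, so its Grundy value is 10.
Pile B is a plain Nim pile of size 16, so its Grundy value is 16.
Pile C is a plain Nim pile of size 8, so its Grundy value is 8.
By the Sprague-Grundy theorem, the Grundy value of a sum of independent games is the XOR of the component values.
Combined value = 10 XOR 16 XOR 8 = 18.

18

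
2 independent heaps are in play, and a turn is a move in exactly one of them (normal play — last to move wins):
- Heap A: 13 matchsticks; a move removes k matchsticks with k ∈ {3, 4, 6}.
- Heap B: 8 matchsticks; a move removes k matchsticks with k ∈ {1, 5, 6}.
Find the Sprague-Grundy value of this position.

For heap A, compute g(0), g(1), … with moves {3, 4, 6}:
g(0) = mex{} = 0
g(1) = mex{} = 0
g(2) = mex{} = 0
g(3) = mex{0} = 1
g(4) = mex{0} = 1
g(5) = mex{0} = 1
g(6) = mex{0,1} = 2
g(7) = mex{0,1} = 2
g(8) = mex{0,1} = 2
g(9) = mex{1,2} = 0
g(10) = mex{1,2} = 0
g(11) = mex{1,2} = 0
g(12) = mex{0,2} = 1
g(13) = mex{0,2} = 1
So g(13) = 1.
For heap B, compute g(0), g(1), … with moves {1, 5, 6}:
k:     0  1  2  3  4  5  6  7  8
g(k):  0  1  0  1  0  1  2  3  2
So g(8) = 2.
The value of a disjunctive sum is the nim-sum of the parts.
Combined value = 1 ⊕ 2 = 3.

3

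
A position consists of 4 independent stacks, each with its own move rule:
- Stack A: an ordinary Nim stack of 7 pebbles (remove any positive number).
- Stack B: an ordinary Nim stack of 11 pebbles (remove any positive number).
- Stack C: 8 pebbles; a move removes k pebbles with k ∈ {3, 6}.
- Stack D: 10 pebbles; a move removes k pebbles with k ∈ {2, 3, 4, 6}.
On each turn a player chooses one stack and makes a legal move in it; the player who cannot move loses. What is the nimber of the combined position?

Stack A is a plain Nim stack of size 7, so its Grundy value is 7.
Stack B is a plain Nim stack of size 11, so its Grundy value is 11.
For stack C, compute g(0), g(1), … with moves {3, 6}:
k:     0  1  2  3  4  5  6  7  8
g(k):  0  0  0  1  1  1  2  2  2
So g(8) = 2.
Grundy values for stack D (subtraction set {2, 3, 4, 6}):
g(0) = mex{} = 0
g(1) = mex{} = 0
g(2) = mex{0} = 1
g(3) = mex{0} = 1
g(4) = mex{0,1} = 2
g(5) = mex{0,1} = 2
g(6) = mex{0,1,2} = 3
g(7) = mex{0,1,2} = 3
g(8) = mex{1,2,3} = 0
g(9) = mex{1,2,3} = 0
g(10) = mex{0,2,3} = 1
So g(10) = 1.
The value of a disjunctive sum is the nim-sum of the parts.
Combined value = 7 ⊕ 11 ⊕ 2 ⊕ 1 = 15.

15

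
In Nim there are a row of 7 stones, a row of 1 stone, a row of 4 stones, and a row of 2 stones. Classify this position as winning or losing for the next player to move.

Nim-sum: 7 XOR 1 XOR 4 XOR 2 = 0.
The nim-sum is 0, so this is a P-position: the player to move is in a losing position under optimal play.

Losing position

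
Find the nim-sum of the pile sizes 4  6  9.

11

Nim-sum: 4 XOR 6 XOR 9 = 11.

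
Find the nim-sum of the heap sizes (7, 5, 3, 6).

7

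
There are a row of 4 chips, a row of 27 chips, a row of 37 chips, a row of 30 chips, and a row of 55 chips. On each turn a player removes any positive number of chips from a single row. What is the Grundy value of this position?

19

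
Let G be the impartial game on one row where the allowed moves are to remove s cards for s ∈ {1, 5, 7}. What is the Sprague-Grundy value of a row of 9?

1

Grundy values for subtraction set {1, 5, 7}:
g(0) = mex{} = 0
g(1) = mex{0} = 1
g(2) = mex{1} = 0
g(3) = mex{0} = 1
g(4) = mex{1} = 0
g(5) = mex{0} = 1
g(6) = mex{1} = 0
g(7) = mex{0} = 1
g(8) = mex{1} = 0
g(9) = mex{0} = 1
So g(9) = 1.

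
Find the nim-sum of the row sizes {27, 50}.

Compute the nim-sum pairwise:
27 ^ 50 = 41

41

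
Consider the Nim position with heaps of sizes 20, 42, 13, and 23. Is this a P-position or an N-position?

Write each in binary and XOR column by column:
  010100  (20)
  101010  (42)
  001101  (13)
  010111  (23)
  ------
  100100  (36)
The nim-sum is 36 ≠ 0, so this is an N-position: the player to move can win.

N-position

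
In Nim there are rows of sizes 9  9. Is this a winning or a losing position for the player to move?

Write each in binary and XOR column by column:
  1001  (9)
  1001  (9)
  ----
  0000  (0)
The nim-sum is 0, so this is a P-position: the player to move is in a losing position under optimal play.

Losing position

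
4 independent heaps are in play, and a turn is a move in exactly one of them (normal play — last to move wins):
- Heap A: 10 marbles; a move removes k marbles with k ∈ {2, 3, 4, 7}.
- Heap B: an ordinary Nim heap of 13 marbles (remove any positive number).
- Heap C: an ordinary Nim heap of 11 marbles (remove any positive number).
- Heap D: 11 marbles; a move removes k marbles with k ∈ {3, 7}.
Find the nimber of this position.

4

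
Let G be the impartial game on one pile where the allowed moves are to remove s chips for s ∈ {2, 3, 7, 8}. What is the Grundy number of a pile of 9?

2

Compute g(0), g(1), … for moves {2, 3, 7, 8}:
k:     0  1  2  3  4  5  6  7  8  9
g(k):  0  0  1  1  2  0  0  1  1  2
So g(9) = 2.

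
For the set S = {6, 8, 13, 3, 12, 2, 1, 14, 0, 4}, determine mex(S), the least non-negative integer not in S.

The values 0, 1, 2, 3, 4 are all present; 5 is the first non-negative integer missing from the set.

5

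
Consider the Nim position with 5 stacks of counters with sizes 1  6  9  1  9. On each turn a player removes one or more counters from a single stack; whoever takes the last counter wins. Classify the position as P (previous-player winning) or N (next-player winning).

N-position

Compute the nim-sum pairwise:
1 ^ 6 = 7
7 ^ 9 = 14
14 ^ 1 = 15
15 ^ 9 = 6
The nim-sum is 6 ≠ 0, so this is an N-position: the player to move can win.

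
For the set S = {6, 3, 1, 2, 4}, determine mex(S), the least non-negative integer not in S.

0

0 is not in the set, so the mex is 0.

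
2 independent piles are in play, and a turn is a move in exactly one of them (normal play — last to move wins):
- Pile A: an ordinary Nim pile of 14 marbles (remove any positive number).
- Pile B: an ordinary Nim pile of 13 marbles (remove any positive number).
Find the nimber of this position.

3

Pile A is a plain Nim pile of size 14, so its Grundy value is 14.
Pile B is a plain Nim pile of size 13, so its Grundy value is 13.
The value of a disjunctive sum is the nim-sum of the parts.
Combined value = 14 XOR 13 = 3.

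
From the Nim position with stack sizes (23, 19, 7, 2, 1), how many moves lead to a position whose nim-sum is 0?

0

Nim-sum: 23 XOR 19 XOR 7 XOR 2 XOR 1 = 0.
The nim-sum is already 0, so every move leaves a nonzero nim-sum — there are no winning moves.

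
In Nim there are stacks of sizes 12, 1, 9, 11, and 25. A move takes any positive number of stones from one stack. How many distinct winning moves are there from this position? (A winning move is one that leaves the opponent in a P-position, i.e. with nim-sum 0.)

Nim-sum: 12 XOR 1 XOR 9 XOR 11 XOR 25 = 22.
The overall nim-sum is X = 22. A stack of size p has a winning move iff p XOR X < p (reduce it to p XOR X).
  12: 12 XOR 22 = 26 ≥ 12 — no move.
  1: 1 XOR 22 = 23 ≥ 1 — no move.
  9: 9 XOR 22 = 31 ≥ 9 — no move.
  11: 11 XOR 22 = 29 ≥ 11 — no move.
  25: 25 XOR 22 = 15 < 25 — winning move (to 15).
That gives 1 winning move.

1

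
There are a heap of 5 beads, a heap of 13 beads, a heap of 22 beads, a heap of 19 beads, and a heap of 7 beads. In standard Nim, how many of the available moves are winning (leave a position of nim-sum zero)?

1

Nim-sum: 5 XOR 13 XOR 22 XOR 19 XOR 7 = 10.
The overall nim-sum is X = 10. A heap of size p has a winning move iff p XOR X < p (reduce it to p XOR X).
  5: 5 XOR 10 = 15 ≥ 5 — no move.
  13: 13 XOR 10 = 7 < 13 — winning move (to 7).
  22: 22 XOR 10 = 28 ≥ 22 — no move.
  19: 19 XOR 10 = 25 ≥ 19 — no move.
  7: 7 XOR 10 = 13 ≥ 7 — no move.
That gives 1 winning move.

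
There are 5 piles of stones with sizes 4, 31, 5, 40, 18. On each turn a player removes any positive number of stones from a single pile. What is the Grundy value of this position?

Nim-sum: 4 ^ 31 ^ 5 ^ 40 ^ 18 = 36.

36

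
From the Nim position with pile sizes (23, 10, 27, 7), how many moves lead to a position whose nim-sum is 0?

3

Nim-sum: 23 ^ 10 ^ 27 ^ 7 = 1.
The overall nim-sum is X = 1. A pile of size p has a winning move iff p XOR X < p (reduce it to p XOR X).
  23: 23 XOR 1 = 22 < 23 — winning move (to 22).
  10: 10 XOR 1 = 11 ≥ 10 — no move.
  27: 27 XOR 1 = 26 < 27 — winning move (to 26).
  7: 7 XOR 1 = 6 < 7 — winning move (to 6).
That gives 3 winning moves.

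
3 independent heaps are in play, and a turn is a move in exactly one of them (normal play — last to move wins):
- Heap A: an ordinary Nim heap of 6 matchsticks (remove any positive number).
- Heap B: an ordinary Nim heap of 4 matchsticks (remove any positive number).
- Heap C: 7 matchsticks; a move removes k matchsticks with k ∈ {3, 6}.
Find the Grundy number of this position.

0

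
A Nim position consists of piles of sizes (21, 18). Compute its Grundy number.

Write each in binary and XOR column by column:
  10101  (21)
  10010  (18)
  -----
  00111  (7)

7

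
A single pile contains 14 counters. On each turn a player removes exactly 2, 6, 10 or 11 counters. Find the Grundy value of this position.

Grundy values for subtraction set {2, 6, 10, 11}:
g(0) = mex{} = 0
g(1) = mex{} = 0
g(2) = mex{0} = 1
g(3) = mex{0} = 1
g(4) = mex{1} = 0
g(5) = mex{1} = 0
g(6) = mex{0} = 1
g(7) = mex{0} = 1
g(8) = mex{1} = 0
g(9) = mex{1} = 0
g(10) = mex{0} = 1
g(11) = mex{0} = 1
g(12) = mex{0,1} = 2
g(13) = mex{1} = 0
g(14) = mex{0,1,2} = 3
So g(14) = 3.

3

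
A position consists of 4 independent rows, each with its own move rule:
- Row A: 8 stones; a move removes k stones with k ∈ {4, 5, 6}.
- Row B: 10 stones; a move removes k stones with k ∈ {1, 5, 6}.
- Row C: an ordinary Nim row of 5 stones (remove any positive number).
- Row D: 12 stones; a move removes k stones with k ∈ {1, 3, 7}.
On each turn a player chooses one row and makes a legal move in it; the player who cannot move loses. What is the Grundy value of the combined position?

Grundy values for row A (subtraction set {4, 5, 6}):
g(0) = mex{} = 0
g(1) = mex{} = 0
g(2) = mex{} = 0
g(3) = mex{} = 0
g(4) = mex{0} = 1
g(5) = mex{0} = 1
g(6) = mex{0} = 1
g(7) = mex{0} = 1
g(8) = mex{0,1} = 2
So g(8) = 2.
Build the Grundy sequence for row B with g(k) = mex{g(k−s) : s ∈ {1, 5, 6}, s ≤ k}:
g(0) = mex{} = 0
g(1) = mex{0} = 1
g(2) = mex{1} = 0
g(3) = mex{0} = 1
g(4) = mex{1} = 0
g(5) = mex{0} = 1
g(6) = mex{0,1} = 2
g(7) = mex{0,1,2} = 3
g(8) = mex{0,1,3} = 2
g(9) = mex{0,1,2} = 3
g(10) = mex{0,1,3} = 2
So g(10) = 2.
Row C is a plain Nim row of size 5, so its Grundy value is 5.
Build the Grundy sequence for row D with g(k) = mex{g(k−s) : s ∈ {1, 3, 7}, s ≤ k}:
k:     0  1  2  3  4  5  6  7  8  9 10 11 12
g(k):  0  1  0  1  0  1  0  1  0  1  0  1  0
So g(12) = 0.
The value of a disjunctive sum is the nim-sum of the parts.
Combined value = 2 XOR 2 XOR 5 XOR 0 = 5.

5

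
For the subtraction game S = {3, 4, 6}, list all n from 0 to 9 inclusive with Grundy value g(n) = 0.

Build the Grundy sequence with g(k) = mex{g(k−s) : s ∈ {3, 4, 6}, s ≤ k}:
k:     0  1  2  3  4  5  6  7  8  9
g(k):  0  0  0  1  1  1  2  2  2  0
The P-positions (g = 0) in 0..9 are 0, 1, 2, 9.

0, 1, 2, 9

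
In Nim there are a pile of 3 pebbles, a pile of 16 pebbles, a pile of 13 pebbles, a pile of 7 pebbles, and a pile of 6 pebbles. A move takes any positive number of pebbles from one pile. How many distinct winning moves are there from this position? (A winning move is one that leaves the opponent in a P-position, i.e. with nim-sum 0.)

1

Bitwise XOR of the heap sizes:
  00011  (3)
  10000  (16)
  01101  (13)
  00111  (7)
  00110  (6)
  -----
  11111  (31)
The overall nim-sum is X = 31. A pile of size p has a winning move iff p XOR X < p (reduce it to p XOR X).
  3: 3 XOR 31 = 28 ≥ 3 — no move.
  16: 16 XOR 31 = 15 < 16 — winning move (to 15).
  13: 13 XOR 31 = 18 ≥ 13 — no move.
  7: 7 XOR 31 = 24 ≥ 7 — no move.
  6: 6 XOR 31 = 25 ≥ 6 — no move.
That gives 1 winning move.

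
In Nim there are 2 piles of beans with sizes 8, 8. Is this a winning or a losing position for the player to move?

Write each in binary and XOR column by column:
  1000  (8)
  1000  (8)
  ----
  0000  (0)
The nim-sum is 0, so this is a P-position: the player to move is in a losing position under optimal play.

Losing position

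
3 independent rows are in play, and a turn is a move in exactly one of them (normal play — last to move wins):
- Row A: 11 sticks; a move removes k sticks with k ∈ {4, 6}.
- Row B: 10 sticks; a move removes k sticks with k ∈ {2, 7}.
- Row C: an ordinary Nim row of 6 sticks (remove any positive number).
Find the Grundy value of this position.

Build the Grundy sequence for row A with g(k) = mex{g(k−s) : s ∈ {4, 6}, s ≤ k}:
k:     0  1  2  3  4  5  6  7  8  9 10 11
g(k):  0  0  0  0  1  1  1  1  2  2  0  0
So g(11) = 0.
Build the Grundy sequence for row B with g(k) = mex{g(k−s) : s ∈ {2, 7}, s ≤ k}:
g(0) = mex{} = 0
g(1) = mex{} = 0
g(2) = mex{0} = 1
g(3) = mex{0} = 1
g(4) = mex{1} = 0
g(5) = mex{1} = 0
g(6) = mex{0} = 1
g(7) = mex{0} = 1
g(8) = mex{0,1} = 2
g(9) = mex{1} = 0
g(10) = mex{1,2} = 0
So g(10) = 0.
Row C is a plain Nim row of size 6, so its Grundy value is 6.
The value of a disjunctive sum is the nim-sum of the parts.
Combined value = 0 ⊕ 0 ⊕ 6 = 6.

6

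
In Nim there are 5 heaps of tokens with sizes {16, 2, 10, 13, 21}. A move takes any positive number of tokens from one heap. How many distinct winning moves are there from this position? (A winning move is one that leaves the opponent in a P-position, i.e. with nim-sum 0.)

Compute the nim-sum pairwise:
16 ^ 2 = 18
18 ^ 10 = 24
24 ^ 13 = 21
21 ^ 21 = 0
The nim-sum is already 0, so every move leaves a nonzero nim-sum — there are no winning moves.

0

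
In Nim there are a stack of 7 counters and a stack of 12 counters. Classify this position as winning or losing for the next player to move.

Winning position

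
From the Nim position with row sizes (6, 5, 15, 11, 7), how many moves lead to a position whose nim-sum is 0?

0

Compute the nim-sum pairwise:
6 XOR 5 = 3
3 XOR 15 = 12
12 XOR 11 = 7
7 XOR 7 = 0
The nim-sum is already 0, so every move leaves a nonzero nim-sum — there are no winning moves.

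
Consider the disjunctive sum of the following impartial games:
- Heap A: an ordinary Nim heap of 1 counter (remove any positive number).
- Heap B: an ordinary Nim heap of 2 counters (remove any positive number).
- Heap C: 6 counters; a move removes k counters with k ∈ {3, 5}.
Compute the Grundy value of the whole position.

1

Heap A is a plain Nim heap of size 1, so its Grundy value is 1.
Heap B is a plain Nim heap of size 2, so its Grundy value is 2.
Grundy values for heap C (subtraction set {3, 5}):
k:     0  1  2  3  4  5  6
g(k):  0  0  0  1  1  1  2
So g(6) = 2.
By the Sprague-Grundy theorem, the Grundy value of a sum of independent games is the XOR of the component values.
Combined value = 1 ⊕ 2 ⊕ 2 = 1.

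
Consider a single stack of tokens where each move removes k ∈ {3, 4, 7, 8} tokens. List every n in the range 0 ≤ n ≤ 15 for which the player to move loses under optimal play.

Grundy values for subtraction set {3, 4, 7, 8}:
k:     0  1  2  3  4  5  6  7  8  9 10 11 12 13 14 15
g(k):  0  0  0  1  1  1  2  2  2  3  3  0  0  0  1  1
The P-positions (g = 0) in 0..15 are 0, 1, 2, 11, 12, 13.

0, 1, 2, 11, 12, 13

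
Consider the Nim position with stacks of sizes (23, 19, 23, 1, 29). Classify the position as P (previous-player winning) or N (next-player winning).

Compute the nim-sum pairwise:
23 ^ 19 = 4
4 ^ 23 = 19
19 ^ 1 = 18
18 ^ 29 = 15
The nim-sum is 15 ≠ 0, so this is an N-position: the player to move can win.

N-position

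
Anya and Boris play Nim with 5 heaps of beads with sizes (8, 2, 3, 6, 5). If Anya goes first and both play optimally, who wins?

Anya wins

Nim-sum: 8 XOR 2 XOR 3 XOR 6 XOR 5 = 10.
The nim-sum is 10 ≠ 0, so this is an N-position: the player to move can win; Anya has a winning move.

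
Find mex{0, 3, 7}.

0 is in the set but 1 is not, so the mex is 1.

1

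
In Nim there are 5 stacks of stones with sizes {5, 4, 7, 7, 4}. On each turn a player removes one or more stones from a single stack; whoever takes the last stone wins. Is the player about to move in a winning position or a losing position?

Winning position

In binary:
  101  (5)
  100  (4)
  111  (7)
  111  (7)
  100  (4)
  ---
  101  (5)
The nim-sum is 5 ≠ 0, so this is an N-position: the player to move can win.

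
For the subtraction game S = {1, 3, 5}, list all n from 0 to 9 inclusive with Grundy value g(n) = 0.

0, 2, 4, 6, 8

Build the Grundy sequence with g(k) = mex{g(k−s) : s ∈ {1, 3, 5}, s ≤ k}:
g(0) = mex{} = 0
g(1) = mex{0} = 1
g(2) = mex{1} = 0
g(3) = mex{0} = 1
g(4) = mex{1} = 0
g(5) = mex{0} = 1
g(6) = mex{1} = 0
g(7) = mex{0} = 1
g(8) = mex{1} = 0
g(9) = mex{0} = 1
The P-positions (g = 0) in 0..9 are 0, 2, 4, 6, 8.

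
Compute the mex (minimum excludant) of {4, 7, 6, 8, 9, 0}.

1

0 is in the set but 1 is not, so the mex is 1.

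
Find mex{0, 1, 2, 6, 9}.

The values 0, 1, 2 are all present; 3 is the first non-negative integer missing from the set.

3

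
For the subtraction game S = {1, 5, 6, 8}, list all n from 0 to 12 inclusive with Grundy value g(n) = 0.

0, 2, 4, 11

Build the Grundy sequence with g(k) = mex{g(k−s) : s ∈ {1, 5, 6, 8}, s ≤ k}:
k:     0  1  2  3  4  5  6  7  8  9 10 11 12
g(k):  0  1  0  1  0  1  2  3  2  3  2  0  1
The P-positions (g = 0) in 0..12 are 0, 2, 4, 11.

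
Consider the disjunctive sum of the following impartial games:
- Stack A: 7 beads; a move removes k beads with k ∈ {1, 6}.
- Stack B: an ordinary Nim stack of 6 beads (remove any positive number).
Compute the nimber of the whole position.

6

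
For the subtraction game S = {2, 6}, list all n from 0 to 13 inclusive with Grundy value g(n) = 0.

Build the Grundy sequence with g(k) = mex{g(k−s) : s ∈ {2, 6}, s ≤ k}:
k:     0  1  2  3  4  5  6  7  8  9 10 11 12 13
g(k):  0  0  1  1  0  0  1  1  0  0  1  1  0  0
The P-positions (g = 0) in 0..13 are 0, 1, 4, 5, 8, 9, 12, 13.

0, 1, 4, 5, 8, 9, 12, 13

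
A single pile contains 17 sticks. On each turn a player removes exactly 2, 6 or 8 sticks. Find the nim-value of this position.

Grundy values for subtraction set {2, 6, 8}:
k:     0  1  2  3  4  5  6  7  8  9 10 11 12 13 14 15 16 17
g(k):  0  0  1  1  0  0  1  1  2  2  3  3  2  2  0  0  1  1
So g(17) = 1.

1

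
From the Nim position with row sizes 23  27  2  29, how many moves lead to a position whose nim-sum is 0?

3

Nim-sum: 23 ⊕ 27 ⊕ 2 ⊕ 29 = 19.
The overall nim-sum is X = 19. A row of size p has a winning move iff p XOR X < p (reduce it to p XOR X).
  23: 23 XOR 19 = 4 < 23 — winning move (to 4).
  27: 27 XOR 19 = 8 < 27 — winning move (to 8).
  2: 2 XOR 19 = 17 ≥ 2 — no move.
  29: 29 XOR 19 = 14 < 29 — winning move (to 14).
That gives 3 winning moves.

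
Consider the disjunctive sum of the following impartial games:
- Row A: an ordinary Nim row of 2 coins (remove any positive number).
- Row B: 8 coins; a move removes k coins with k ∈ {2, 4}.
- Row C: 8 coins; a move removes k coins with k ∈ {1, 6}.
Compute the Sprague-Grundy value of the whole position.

2

Row A is a plain Nim row of size 2, so its Grundy value is 2.
For row B, compute g(0), g(1), … with moves {2, 4}:
k:     0  1  2  3  4  5  6  7  8
g(k):  0  0  1  1  2  2  0  0  1
So g(8) = 1.
Grundy values for row C (subtraction set {1, 6}):
k:     0  1  2  3  4  5  6  7  8
g(k):  0  1  0  1  0  1  2  0  1
So g(8) = 1.
By the Sprague-Grundy theorem, the Grundy value of a sum of independent games is the XOR of the component values.
Combined value = 2 ⊕ 1 ⊕ 1 = 2.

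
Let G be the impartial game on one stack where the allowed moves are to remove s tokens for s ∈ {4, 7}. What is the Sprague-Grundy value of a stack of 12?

0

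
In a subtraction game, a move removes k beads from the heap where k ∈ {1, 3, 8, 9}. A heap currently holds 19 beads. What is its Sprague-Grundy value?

1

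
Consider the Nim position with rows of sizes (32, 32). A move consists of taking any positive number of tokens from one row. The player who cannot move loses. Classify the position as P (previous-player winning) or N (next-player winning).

P-position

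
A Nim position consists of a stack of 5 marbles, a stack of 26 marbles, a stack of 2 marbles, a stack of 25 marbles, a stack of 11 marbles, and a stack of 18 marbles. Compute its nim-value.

29

Compute the nim-sum pairwise:
5 ^ 26 = 31
31 ^ 2 = 29
29 ^ 25 = 4
4 ^ 11 = 15
15 ^ 18 = 29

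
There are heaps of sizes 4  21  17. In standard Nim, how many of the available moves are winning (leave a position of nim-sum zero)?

0

Compute the nim-sum pairwise:
4 ⊕ 21 = 17
17 ⊕ 17 = 0
The nim-sum is already 0, so every move leaves a nonzero nim-sum — there are no winning moves.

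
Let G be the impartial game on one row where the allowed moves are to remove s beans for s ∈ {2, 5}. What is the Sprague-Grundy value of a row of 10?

Grundy values for subtraction set {2, 5}:
k:     0  1  2  3  4  5  6  7  8  9 10
g(k):  0  0  1  1  0  2  1  0  0  1  1
So g(10) = 1.

1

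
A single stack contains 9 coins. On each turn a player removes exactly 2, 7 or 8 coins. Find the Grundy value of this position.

Compute g(0), g(1), … for moves {2, 7, 8}:
k:     0  1  2  3  4  5  6  7  8  9
g(k):  0  0  1  1  0  0  1  1  2  2
So g(9) = 2.

2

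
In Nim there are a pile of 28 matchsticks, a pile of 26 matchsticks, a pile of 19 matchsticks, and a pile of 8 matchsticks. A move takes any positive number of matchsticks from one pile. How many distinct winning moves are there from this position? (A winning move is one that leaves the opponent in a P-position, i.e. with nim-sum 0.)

3

Nim-sum: 28 ⊕ 26 ⊕ 19 ⊕ 8 = 29.
The overall nim-sum is X = 29. A pile of size p has a winning move iff p XOR X < p (reduce it to p XOR X).
  28: 28 XOR 29 = 1 < 28 — winning move (to 1).
  26: 26 XOR 29 = 7 < 26 — winning move (to 7).
  19: 19 XOR 29 = 14 < 19 — winning move (to 14).
  8: 8 XOR 29 = 21 ≥ 8 — no move.
That gives 3 winning moves.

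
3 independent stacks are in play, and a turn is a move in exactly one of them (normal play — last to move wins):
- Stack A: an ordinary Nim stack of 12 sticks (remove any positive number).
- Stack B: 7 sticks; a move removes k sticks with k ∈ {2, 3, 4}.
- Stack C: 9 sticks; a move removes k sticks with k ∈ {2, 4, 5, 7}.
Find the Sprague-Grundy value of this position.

12

Stack A is a plain Nim stack of size 12, so its Grundy value is 12.
Build the Grundy sequence for stack B with g(k) = mex{g(k−s) : s ∈ {2, 3, 4}, s ≤ k}:
k:     0  1  2  3  4  5  6  7
g(k):  0  0  1  1  2  2  0  0
So g(7) = 0.
For stack C, compute g(0), g(1), … with moves {2, 4, 5, 7}:
k:     0  1  2  3  4  5  6  7  8  9
g(k):  0  0  1  1  2  2  3  3  4  0
So g(9) = 0.
The value of a disjunctive sum is the nim-sum of the parts.
Combined value = 12 XOR 0 XOR 0 = 12.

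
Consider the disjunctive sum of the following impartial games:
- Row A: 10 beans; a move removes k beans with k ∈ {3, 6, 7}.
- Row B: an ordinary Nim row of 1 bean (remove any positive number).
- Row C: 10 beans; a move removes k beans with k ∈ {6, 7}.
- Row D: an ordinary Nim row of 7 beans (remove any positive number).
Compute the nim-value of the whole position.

Grundy values for row A (subtraction set {3, 6, 7}):
g(0) = mex{} = 0
g(1) = mex{} = 0
g(2) = mex{} = 0
g(3) = mex{0} = 1
g(4) = mex{0} = 1
g(5) = mex{0} = 1
g(6) = mex{0,1} = 2
g(7) = mex{0,1} = 2
g(8) = mex{0,1} = 2
g(9) = mex{0,1,2} = 3
g(10) = mex{1,2} = 0
So g(10) = 0.
Row B is a plain Nim row of size 1, so its Grundy value is 1.
Grundy values for row C (subtraction set {6, 7}):
g(0) = mex{} = 0
g(1) = mex{} = 0
g(2) = mex{} = 0
g(3) = mex{} = 0
g(4) = mex{} = 0
g(5) = mex{} = 0
g(6) = mex{0} = 1
g(7) = mex{0} = 1
g(8) = mex{0} = 1
g(9) = mex{0} = 1
g(10) = mex{0} = 1
So g(10) = 1.
Row D is a plain Nim row of size 7, so its Grundy value is 7.
The value of a disjunctive sum is the nim-sum of the parts.
Combined value = 0 XOR 1 XOR 1 XOR 7 = 7.

7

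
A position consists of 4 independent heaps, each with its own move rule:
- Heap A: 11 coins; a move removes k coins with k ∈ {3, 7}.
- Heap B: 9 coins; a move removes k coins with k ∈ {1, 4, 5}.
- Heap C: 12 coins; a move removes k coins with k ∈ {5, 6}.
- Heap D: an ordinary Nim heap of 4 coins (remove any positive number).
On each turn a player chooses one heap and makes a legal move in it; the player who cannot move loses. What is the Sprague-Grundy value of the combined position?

Grundy values for heap A (subtraction set {3, 7}):
g(0) = mex{} = 0
g(1) = mex{} = 0
g(2) = mex{} = 0
g(3) = mex{0} = 1
g(4) = mex{0} = 1
g(5) = mex{0} = 1
g(6) = mex{1} = 0
g(7) = mex{0,1} = 2
g(8) = mex{0,1} = 2
g(9) = mex{0} = 1
g(10) = mex{1,2} = 0
g(11) = mex{1,2} = 0
So g(11) = 0.
Grundy values for heap B (subtraction set {1, 4, 5}):
g(0) = mex{} = 0
g(1) = mex{0} = 1
g(2) = mex{1} = 0
g(3) = mex{0} = 1
g(4) = mex{0,1} = 2
g(5) = mex{0,1,2} = 3
g(6) = mex{0,1,3} = 2
g(7) = mex{0,1,2} = 3
g(8) = mex{1,2,3} = 0
g(9) = mex{0,2,3} = 1
So g(9) = 1.
Build the Grundy sequence for heap C with g(k) = mex{g(k−s) : s ∈ {5, 6}, s ≤ k}:
g(0) = mex{} = 0
g(1) = mex{} = 0
g(2) = mex{} = 0
g(3) = mex{} = 0
g(4) = mex{} = 0
g(5) = mex{0} = 1
g(6) = mex{0} = 1
g(7) = mex{0} = 1
g(8) = mex{0} = 1
g(9) = mex{0} = 1
g(10) = mex{0,1} = 2
g(11) = mex{1} = 0
g(12) = mex{1} = 0
So g(12) = 0.
Heap D is a plain Nim heap of size 4, so its Grundy value is 4.
By the Sprague-Grundy theorem, the Grundy value of a sum of independent games is the XOR of the component values.
Combined value = 0 ⊕ 1 ⊕ 0 ⊕ 4 = 5.

5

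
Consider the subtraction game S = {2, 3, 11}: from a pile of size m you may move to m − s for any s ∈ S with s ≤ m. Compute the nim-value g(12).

Build the Grundy sequence with g(k) = mex{g(k−s) : s ∈ {2, 3, 11}, s ≤ k}:
g(0) = mex{} = 0
g(1) = mex{} = 0
g(2) = mex{0} = 1
g(3) = mex{0} = 1
g(4) = mex{0,1} = 2
g(5) = mex{1} = 0
g(6) = mex{1,2} = 0
g(7) = mex{0,2} = 1
g(8) = mex{0} = 1
g(9) = mex{0,1} = 2
g(10) = mex{1} = 0
g(11) = mex{0,1,2} = 3
g(12) = mex{0,2} = 1
So g(12) = 1.

1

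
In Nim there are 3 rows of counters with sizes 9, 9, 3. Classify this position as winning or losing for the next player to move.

Winning position

Nim-sum: 9 ^ 9 ^ 3 = 3.
The nim-sum is 3 ≠ 0, so this is an N-position: the player to move can win.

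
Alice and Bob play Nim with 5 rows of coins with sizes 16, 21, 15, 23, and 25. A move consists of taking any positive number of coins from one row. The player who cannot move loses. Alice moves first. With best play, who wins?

Write each in binary and XOR column by column:
  10000  (16)
  10101  (21)
  01111  (15)
  10111  (23)
  11001  (25)
  -----
  00100  (4)
The nim-sum is 4 ≠ 0, so this is an N-position: the player to move can win; Alice has a winning move.

Alice wins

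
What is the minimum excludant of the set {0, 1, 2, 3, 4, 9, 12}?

The values 0, 1, 2, 3, 4 are all present; 5 is the first non-negative integer missing from the set.

5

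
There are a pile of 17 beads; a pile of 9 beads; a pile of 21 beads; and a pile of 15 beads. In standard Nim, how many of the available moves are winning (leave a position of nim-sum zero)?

1

Bitwise XOR of the heap sizes:
  10001  (17)
  01001  (9)
  10101  (21)
  01111  (15)
  -----
  00010  (2)
The overall nim-sum is X = 2. A pile of size p has a winning move iff p XOR X < p (reduce it to p XOR X).
  17: 17 XOR 2 = 19 ≥ 17 — no move.
  9: 9 XOR 2 = 11 ≥ 9 — no move.
  21: 21 XOR 2 = 23 ≥ 21 — no move.
  15: 15 XOR 2 = 13 < 15 — winning move (to 13).
That gives 1 winning move.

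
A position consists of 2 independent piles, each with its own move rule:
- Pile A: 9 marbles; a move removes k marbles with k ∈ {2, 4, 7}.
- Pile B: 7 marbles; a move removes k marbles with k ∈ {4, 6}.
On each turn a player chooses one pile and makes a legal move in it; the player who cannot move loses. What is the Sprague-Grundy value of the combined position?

1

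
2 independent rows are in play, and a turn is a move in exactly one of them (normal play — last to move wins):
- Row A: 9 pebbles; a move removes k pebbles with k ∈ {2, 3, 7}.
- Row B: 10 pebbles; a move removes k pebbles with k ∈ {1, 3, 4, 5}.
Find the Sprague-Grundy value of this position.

2

For row A, compute g(0), g(1), … with moves {2, 3, 7}:
k:     0  1  2  3  4  5  6  7  8  9
g(k):  0  0  1  1  2  0  0  1  1  2
So g(9) = 2.
For row B, compute g(0), g(1), … with moves {1, 3, 4, 5}:
k:     0  1  2  3  4  5  6  7  8  9 10
g(k):  0  1  0  1  2  3  2  3  0  1  0
So g(10) = 0.
The value of a disjunctive sum is the nim-sum of the parts.
Combined value = 2 ⊕ 0 = 2.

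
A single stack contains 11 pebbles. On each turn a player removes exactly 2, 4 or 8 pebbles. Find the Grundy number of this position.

Grundy values for subtraction set {2, 4, 8}:
k:     0  1  2  3  4  5  6  7  8  9 10 11
g(k):  0  0  1  1  2  2  0  0  1  1  2  2
So g(11) = 2.

2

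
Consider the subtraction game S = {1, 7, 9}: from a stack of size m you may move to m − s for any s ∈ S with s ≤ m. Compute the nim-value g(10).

Build the Grundy sequence with g(k) = mex{g(k−s) : s ∈ {1, 7, 9}, s ≤ k}:
k:     0  1  2  3  4  5  6  7  8  9 10
g(k):  0  1  0  1  0  1  0  1  0  1  0
So g(10) = 0.

0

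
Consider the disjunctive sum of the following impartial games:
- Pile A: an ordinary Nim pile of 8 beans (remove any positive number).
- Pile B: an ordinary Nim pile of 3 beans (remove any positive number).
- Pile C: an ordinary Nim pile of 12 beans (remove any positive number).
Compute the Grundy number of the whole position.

7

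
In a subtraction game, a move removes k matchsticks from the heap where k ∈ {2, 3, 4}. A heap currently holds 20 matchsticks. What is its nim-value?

1

Build the Grundy sequence with g(k) = mex{g(k−s) : s ∈ {2, 3, 4}, s ≤ k}:
k:     0  1  2  3  4  5  6  7  8  9 10 11 12 13 14 15 16 17 18 19 20
g(k):  0  0  1  1  2  2  0  0  1  1  2  2  0  0  1  1  2  2  0  0  1
So g(20) = 1.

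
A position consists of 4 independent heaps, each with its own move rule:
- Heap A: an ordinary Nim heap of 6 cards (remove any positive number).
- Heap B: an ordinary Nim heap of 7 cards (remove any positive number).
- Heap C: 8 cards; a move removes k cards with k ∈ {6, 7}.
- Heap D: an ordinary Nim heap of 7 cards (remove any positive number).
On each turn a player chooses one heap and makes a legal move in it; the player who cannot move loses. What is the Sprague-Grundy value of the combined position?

Heap A is a plain Nim heap of size 6, so its Grundy value is 6.
Heap B is a plain Nim heap of size 7, so its Grundy value is 7.
Build the Grundy sequence for heap C with g(k) = mex{g(k−s) : s ∈ {6, 7}, s ≤ k}:
g(0) = mex{} = 0
g(1) = mex{} = 0
g(2) = mex{} = 0
g(3) = mex{} = 0
g(4) = mex{} = 0
g(5) = mex{} = 0
g(6) = mex{0} = 1
g(7) = mex{0} = 1
g(8) = mex{0} = 1
So g(8) = 1.
Heap D is a plain Nim heap of size 7, so its Grundy value is 7.
By the Sprague-Grundy theorem, the Grundy value of a sum of independent games is the XOR of the component values.
Combined value = 6 XOR 7 XOR 1 XOR 7 = 7.

7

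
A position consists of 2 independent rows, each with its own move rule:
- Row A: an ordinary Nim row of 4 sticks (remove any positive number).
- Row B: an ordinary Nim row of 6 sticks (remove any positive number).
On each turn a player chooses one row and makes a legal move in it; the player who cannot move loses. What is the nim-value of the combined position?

2

Row A is a plain Nim row of size 4, so its Grundy value is 4.
Row B is a plain Nim row of size 6, so its Grundy value is 6.
The value of a disjunctive sum is the nim-sum of the parts.
Combined value = 4 XOR 6 = 2.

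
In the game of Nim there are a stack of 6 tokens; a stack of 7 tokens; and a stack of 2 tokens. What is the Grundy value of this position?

3

Nim-sum: 6 XOR 7 XOR 2 = 3.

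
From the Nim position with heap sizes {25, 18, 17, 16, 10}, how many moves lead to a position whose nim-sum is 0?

0

In binary:
  11001  (25)
  10010  (18)
  10001  (17)
  10000  (16)
  01010  (10)
  -----
  00000  (0)
The nim-sum is already 0, so every move leaves a nonzero nim-sum — there are no winning moves.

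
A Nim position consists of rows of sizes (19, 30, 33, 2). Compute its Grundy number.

46

Bitwise XOR of the heap sizes:
  010011  (19)
  011110  (30)
  100001  (33)
  000010  (2)
  ------
  101110  (46)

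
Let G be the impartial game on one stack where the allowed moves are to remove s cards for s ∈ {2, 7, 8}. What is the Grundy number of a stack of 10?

0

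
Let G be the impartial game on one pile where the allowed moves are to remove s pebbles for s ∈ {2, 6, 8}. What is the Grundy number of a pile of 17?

Grundy values for subtraction set {2, 6, 8}:
k:     0  1  2  3  4  5  6  7  8  9 10 11 12 13 14 15 16 17
g(k):  0  0  1  1  0  0  1  1  2  2  3  3  2  2  0  0  1  1
So g(17) = 1.

1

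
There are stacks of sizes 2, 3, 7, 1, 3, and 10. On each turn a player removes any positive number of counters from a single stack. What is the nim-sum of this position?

Compute the nim-sum pairwise:
2 ^ 3 = 1
1 ^ 7 = 6
6 ^ 1 = 7
7 ^ 3 = 4
4 ^ 10 = 14

14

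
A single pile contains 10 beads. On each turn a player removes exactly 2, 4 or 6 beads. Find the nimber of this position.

1

Compute g(0), g(1), … for moves {2, 4, 6}:
k:     0  1  2  3  4  5  6  7  8  9 10
g(k):  0  0  1  1  2  2  3  3  0  0  1
So g(10) = 1.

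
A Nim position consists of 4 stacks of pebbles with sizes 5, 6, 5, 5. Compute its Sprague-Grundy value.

3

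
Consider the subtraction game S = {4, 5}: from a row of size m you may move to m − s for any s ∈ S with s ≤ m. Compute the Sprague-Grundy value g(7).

1

Compute g(0), g(1), … for moves {4, 5}:
k:     0  1  2  3  4  5  6  7
g(k):  0  0  0  0  1  1  1  1
So g(7) = 1.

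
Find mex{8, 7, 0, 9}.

1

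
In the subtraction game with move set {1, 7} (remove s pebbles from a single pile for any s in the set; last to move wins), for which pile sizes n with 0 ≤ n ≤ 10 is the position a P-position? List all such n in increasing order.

0, 2, 4, 6, 8, 10

Build the Grundy sequence with g(k) = mex{g(k−s) : s ∈ {1, 7}, s ≤ k}:
g(0) = mex{} = 0
g(1) = mex{0} = 1
g(2) = mex{1} = 0
g(3) = mex{0} = 1
g(4) = mex{1} = 0
g(5) = mex{0} = 1
g(6) = mex{1} = 0
g(7) = mex{0} = 1
g(8) = mex{1} = 0
g(9) = mex{0} = 1
g(10) = mex{1} = 0
The P-positions (g = 0) in 0..10 are 0, 2, 4, 6, 8, 10.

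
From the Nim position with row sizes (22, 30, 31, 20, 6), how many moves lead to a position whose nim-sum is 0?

5

Nim-sum: 22 XOR 30 XOR 31 XOR 20 XOR 6 = 5.
The overall nim-sum is X = 5. A row of size p has a winning move iff p XOR X < p (reduce it to p XOR X).
  22: 22 XOR 5 = 19 < 22 — winning move (to 19).
  30: 30 XOR 5 = 27 < 30 — winning move (to 27).
  31: 31 XOR 5 = 26 < 31 — winning move (to 26).
  20: 20 XOR 5 = 17 < 20 — winning move (to 17).
  6: 6 XOR 5 = 3 < 6 — winning move (to 3).
That gives 5 winning moves.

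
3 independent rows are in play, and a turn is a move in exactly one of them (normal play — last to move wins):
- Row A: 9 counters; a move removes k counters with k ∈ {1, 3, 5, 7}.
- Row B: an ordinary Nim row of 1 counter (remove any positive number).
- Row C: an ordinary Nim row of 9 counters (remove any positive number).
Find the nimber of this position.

Grundy values for row A (subtraction set {1, 3, 5, 7}):
g(0) = mex{} = 0
g(1) = mex{0} = 1
g(2) = mex{1} = 0
g(3) = mex{0} = 1
g(4) = mex{1} = 0
g(5) = mex{0} = 1
g(6) = mex{1} = 0
g(7) = mex{0} = 1
g(8) = mex{1} = 0
g(9) = mex{0} = 1
So g(9) = 1.
Row B is a plain Nim row of size 1, so its Grundy value is 1.
Row C is a plain Nim row of size 9, so its Grundy value is 9.
The value of a disjunctive sum is the nim-sum of the parts.
Combined value = 1 ⊕ 1 ⊕ 9 = 9.

9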